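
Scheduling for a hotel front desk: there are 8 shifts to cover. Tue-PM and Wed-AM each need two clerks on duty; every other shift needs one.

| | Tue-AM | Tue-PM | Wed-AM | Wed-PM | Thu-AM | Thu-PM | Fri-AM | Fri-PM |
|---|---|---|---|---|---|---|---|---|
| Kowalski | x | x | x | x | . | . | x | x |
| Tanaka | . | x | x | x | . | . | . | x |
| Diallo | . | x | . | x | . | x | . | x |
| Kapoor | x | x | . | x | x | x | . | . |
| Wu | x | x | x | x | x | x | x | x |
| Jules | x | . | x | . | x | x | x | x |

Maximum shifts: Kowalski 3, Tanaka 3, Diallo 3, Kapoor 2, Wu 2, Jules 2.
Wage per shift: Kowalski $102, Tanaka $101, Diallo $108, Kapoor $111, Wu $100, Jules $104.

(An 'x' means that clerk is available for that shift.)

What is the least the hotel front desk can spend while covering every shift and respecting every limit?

Picking the cheapest available clerk for each shift independently would cost $1002, but that ignores the shift limits.
An optimal schedule: Tue-AM→Kowalski, Tue-PM→Tanaka+Kowalski, Wed-AM→Kowalski+Jules, Wed-PM→Tanaka, Thu-AM→Wu, Thu-PM→Jules, Fri-AM→Wu, Fri-PM→Tanaka.
Total: 102 + 101 + 102 + 102 + 104 + 101 + 100 + 104 + 100 + 101 = $1017.

$1017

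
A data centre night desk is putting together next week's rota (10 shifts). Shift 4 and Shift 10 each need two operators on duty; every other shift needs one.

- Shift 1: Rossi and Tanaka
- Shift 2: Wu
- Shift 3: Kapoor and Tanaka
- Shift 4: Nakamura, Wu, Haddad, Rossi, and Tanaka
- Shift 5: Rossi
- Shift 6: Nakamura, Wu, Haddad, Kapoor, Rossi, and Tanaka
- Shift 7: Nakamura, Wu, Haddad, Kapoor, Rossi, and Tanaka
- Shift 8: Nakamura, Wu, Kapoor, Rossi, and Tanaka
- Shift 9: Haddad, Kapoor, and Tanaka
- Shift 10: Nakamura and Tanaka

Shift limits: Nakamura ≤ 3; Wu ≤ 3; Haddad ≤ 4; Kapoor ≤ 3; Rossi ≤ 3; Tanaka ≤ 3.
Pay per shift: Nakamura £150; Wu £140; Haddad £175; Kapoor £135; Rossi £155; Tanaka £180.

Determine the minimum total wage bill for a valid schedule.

Shift 2 can only be covered by Wu, so that assignment is forced.
Shift 5 can only be covered by Rossi, so that assignment is forced.
Shift 10 can only be covered by Nakamura and Tanaka, so that assignment is forced.
Picking the cheapest available operator for each shift independently would cost £1745, but that ignores the shift limits.
An optimal schedule: Shift 1→Rossi, Shift 2→Wu, Shift 3→Kapoor, Shift 4→Wu+Nakamura, Shift 5→Rossi, Shift 6→Wu, Shift 7→Nakamura, Shift 8→Kapoor, Shift 9→Kapoor, Shift 10→Nakamura+Tanaka.
Total: 155 + 140 + 135 + 140 + 150 + 155 + 140 + 150 + 135 + 135 + 150 + 180 = £1765.

£1765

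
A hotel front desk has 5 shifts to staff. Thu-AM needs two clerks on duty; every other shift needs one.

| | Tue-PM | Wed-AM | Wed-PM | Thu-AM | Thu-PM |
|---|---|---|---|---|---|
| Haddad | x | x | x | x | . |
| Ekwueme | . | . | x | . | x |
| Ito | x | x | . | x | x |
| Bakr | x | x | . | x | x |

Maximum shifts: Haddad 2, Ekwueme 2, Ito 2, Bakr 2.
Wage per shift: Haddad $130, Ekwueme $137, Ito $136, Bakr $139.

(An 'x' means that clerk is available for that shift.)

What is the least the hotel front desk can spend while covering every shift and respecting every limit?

$806

Picking the cheapest available clerk for each shift independently would cost $792, but that ignores the shift limits.
An optimal schedule: Tue-PM→Haddad, Wed-AM→Ito, Wed-PM→Ekwueme, Thu-AM→Haddad+Ito, Thu-PM→Ekwueme.
Total: 130 + 136 + 137 + 130 + 136 + 137 = $806.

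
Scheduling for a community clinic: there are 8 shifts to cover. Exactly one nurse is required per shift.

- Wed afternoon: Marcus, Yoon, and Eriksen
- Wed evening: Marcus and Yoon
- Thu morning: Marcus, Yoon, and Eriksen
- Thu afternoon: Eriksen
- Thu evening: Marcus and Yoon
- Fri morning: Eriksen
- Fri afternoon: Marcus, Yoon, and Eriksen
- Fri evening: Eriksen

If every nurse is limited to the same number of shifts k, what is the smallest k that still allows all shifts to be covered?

With 3 nurses and 8 worker-slots to fill, someone must work at least ⌈8/3⌉ = 3 shifts, so k ≥ 3.
k = 3 works: Wed afternoon→Marcus, Wed evening→Marcus, Thu morning→Yoon, Thu afternoon→Eriksen, Thu evening→Marcus, Fri morning→Eriksen, Fri afternoon→Yoon, Fri evening→Eriksen.
Loads: Marcus 3, Yoon 2, Eriksen 3 — all ≤ 3.

3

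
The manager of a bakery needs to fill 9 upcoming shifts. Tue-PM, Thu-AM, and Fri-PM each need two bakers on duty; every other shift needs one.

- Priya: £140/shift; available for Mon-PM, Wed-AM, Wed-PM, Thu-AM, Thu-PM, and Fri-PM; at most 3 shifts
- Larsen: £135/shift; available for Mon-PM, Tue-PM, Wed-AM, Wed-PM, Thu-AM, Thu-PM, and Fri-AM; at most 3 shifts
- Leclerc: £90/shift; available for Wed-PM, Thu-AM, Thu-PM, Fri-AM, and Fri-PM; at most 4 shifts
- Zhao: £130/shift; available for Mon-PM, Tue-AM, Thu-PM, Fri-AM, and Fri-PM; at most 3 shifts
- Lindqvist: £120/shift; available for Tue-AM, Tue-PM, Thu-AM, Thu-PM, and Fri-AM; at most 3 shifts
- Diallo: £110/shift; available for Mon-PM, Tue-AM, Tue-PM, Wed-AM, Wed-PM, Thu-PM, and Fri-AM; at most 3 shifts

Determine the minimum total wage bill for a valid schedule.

£1310

Picking the cheapest available baker for each shift independently would cost £1260, but that ignores the shift limits.
An optimal schedule: Mon-PM→Zhao, Tue-AM→Diallo, Tue-PM→Diallo+Lindqvist, Wed-AM→Diallo, Wed-PM→Leclerc, Thu-AM→Leclerc+Lindqvist, Thu-PM→Lindqvist, Fri-AM→Leclerc, Fri-PM→Leclerc+Zhao.
Total: 130 + 110 + 110 + 120 + 110 + 90 + 90 + 120 + 120 + 90 + 90 + 130 = £1310.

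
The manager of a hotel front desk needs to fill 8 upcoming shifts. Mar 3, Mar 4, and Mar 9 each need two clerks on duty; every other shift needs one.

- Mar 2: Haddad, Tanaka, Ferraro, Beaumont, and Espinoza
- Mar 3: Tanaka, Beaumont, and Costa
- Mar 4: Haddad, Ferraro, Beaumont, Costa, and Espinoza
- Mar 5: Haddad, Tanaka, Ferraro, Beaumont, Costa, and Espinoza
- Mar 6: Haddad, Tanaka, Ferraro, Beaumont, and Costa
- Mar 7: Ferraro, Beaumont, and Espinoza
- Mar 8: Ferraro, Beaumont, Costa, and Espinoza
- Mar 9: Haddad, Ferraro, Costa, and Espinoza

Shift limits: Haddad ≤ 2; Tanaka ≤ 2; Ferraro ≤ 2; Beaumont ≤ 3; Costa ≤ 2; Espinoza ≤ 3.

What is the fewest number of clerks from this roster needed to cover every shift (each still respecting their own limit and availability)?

5

11 slots to fill and no one can take more than 3, so at least ⌈11/3⌉ = 4 clerks are needed.
Any 4 clerks together have capacity at most 3+3+2+2 = 10 < 11 slots, so 4 can never suffice.
Haddad, Tanaka, Ferraro, Beaumont, and Costa alone can cover everything: Mar 2→Haddad, Mar 3→Tanaka+Beaumont, Mar 4→Beaumont+Costa, Mar 5→Tanaka, Mar 6→Beaumont, Mar 7→Ferraro, Mar 8→Ferraro, Mar 9→Haddad+Costa.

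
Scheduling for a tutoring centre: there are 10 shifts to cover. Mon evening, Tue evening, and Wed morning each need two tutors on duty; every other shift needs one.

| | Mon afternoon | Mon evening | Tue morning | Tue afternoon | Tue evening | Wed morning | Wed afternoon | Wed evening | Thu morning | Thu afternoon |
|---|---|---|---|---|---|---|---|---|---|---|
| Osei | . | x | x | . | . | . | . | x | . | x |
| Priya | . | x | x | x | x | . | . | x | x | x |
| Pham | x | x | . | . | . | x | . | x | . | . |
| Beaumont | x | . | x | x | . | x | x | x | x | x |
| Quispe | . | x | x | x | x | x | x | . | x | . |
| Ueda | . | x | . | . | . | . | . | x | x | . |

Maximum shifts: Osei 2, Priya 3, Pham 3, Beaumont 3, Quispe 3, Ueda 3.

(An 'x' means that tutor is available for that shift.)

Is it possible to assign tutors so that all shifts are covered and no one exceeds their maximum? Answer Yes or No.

Yes

Tue evening can only be covered by Priya and Quispe, so that assignment is forced.
One valid schedule: Mon afternoon→Pham, Mon evening→Quispe+Ueda, Tue morning→Osei, Tue afternoon→Priya, Tue evening→Priya+Quispe, Wed morning→Pham+Beaumont, Wed afternoon→Beaumont, Wed evening→Pham, Thu morning→Priya, Thu afternoon→Osei.
Loads: Osei 2/2, Priya 3/3, Pham 3/3, Beaumont 2/3, Quispe 2/3, Ueda 1/3 — all within limits.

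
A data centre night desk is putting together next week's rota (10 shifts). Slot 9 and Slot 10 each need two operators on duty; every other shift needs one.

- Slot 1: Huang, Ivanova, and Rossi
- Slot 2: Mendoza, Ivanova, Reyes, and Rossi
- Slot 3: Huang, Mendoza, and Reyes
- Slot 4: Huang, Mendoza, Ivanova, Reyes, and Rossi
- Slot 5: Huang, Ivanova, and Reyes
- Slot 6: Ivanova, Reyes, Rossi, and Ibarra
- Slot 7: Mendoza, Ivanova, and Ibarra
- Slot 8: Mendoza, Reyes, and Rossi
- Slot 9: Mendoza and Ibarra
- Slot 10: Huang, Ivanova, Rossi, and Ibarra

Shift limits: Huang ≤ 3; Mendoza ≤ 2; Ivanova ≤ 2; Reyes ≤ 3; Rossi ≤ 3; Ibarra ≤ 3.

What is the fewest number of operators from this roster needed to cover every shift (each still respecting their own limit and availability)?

5

12 slots to fill and no one can take more than 3, so at least ⌈12/3⌉ = 4 operators are needed.
No set of 4 operators can cover every shift (each such set leaves at least one shift with no one available or exceeds a cap).
Huang, Mendoza, Ivanova, Reyes, and Ibarra alone can cover everything: Slot 1→Huang, Slot 2→Ivanova, Slot 3→Huang, Slot 4→Reyes, Slot 5→Huang, Slot 6→Reyes, Slot 7→Ibarra, Slot 8→Mendoza, Slot 9→Mendoza+Ibarra, Slot 10→Ivanova+Ibarra.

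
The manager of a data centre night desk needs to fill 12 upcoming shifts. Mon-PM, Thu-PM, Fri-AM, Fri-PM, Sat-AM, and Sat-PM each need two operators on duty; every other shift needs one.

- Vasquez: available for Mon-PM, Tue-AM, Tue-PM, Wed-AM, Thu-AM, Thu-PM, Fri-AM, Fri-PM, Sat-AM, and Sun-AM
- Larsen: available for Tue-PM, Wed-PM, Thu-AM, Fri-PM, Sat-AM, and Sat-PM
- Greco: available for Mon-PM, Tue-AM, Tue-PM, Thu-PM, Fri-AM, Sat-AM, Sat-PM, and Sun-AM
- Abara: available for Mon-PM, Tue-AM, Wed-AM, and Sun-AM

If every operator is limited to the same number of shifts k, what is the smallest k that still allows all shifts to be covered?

5

With 4 operators and 18 worker-slots to fill, someone must work at least ⌈18/4⌉ = 5 shifts, so k ≥ 5.
k = 5 works: Mon-PM→Greco+Abara, Tue-AM→Abara, Tue-PM→Larsen, Wed-AM→Vasquez, Wed-PM→Larsen, Thu-AM→Vasquez, Thu-PM→Vasquez+Greco, Fri-AM→Vasquez+Greco, Fri-PM→Vasquez+Larsen, Sat-AM→Larsen+Greco, Sat-PM→Larsen+Greco, Sun-AM→Abara.
Loads: Vasquez 5, Larsen 5, Greco 5, Abara 3 — all ≤ 5.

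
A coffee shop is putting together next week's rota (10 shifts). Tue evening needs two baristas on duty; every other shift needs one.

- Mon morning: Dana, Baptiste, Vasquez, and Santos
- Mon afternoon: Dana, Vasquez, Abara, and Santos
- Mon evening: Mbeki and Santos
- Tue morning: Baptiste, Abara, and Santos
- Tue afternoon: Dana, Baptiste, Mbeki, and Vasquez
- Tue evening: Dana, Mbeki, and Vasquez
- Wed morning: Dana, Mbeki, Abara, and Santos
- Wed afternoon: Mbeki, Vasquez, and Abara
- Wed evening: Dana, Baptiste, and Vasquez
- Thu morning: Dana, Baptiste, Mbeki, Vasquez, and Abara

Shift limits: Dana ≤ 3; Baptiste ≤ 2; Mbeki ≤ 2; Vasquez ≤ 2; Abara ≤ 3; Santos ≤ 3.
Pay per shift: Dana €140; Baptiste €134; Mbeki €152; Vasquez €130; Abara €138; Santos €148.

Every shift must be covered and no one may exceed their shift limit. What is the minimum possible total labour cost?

€1510

Picking the cheapest available barista for each shift independently would cost €1470, but that ignores the shift limits.
An optimal schedule: Mon morning→Dana, Mon afternoon→Abara, Mon evening→Santos, Tue morning→Baptiste, Tue afternoon→Dana, Tue evening→Vasquez+Dana, Wed morning→Abara, Wed afternoon→Vasquez, Wed evening→Baptiste, Thu morning→Abara.
Total: 140 + 138 + 148 + 134 + 140 + 130 + 140 + 138 + 130 + 134 + 138 = €1510.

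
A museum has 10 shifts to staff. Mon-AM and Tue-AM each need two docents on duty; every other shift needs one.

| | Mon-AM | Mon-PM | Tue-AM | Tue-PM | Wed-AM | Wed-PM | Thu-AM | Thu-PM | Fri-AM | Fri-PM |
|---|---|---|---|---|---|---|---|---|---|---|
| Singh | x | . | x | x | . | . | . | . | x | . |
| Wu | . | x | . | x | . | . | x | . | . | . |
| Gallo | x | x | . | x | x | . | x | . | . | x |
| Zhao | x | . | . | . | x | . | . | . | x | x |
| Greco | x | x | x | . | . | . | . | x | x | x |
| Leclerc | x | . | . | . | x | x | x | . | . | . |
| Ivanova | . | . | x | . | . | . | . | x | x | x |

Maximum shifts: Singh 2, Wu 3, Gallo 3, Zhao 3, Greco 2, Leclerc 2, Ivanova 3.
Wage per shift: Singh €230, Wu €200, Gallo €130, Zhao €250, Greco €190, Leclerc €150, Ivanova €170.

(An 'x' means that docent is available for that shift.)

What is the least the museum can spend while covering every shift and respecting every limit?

Wed-PM can only be covered by Leclerc, so that assignment is forced.
Picking the cheapest available docent for each shift independently would cost €1780, but that ignores the shift limits.
An optimal schedule: Mon-AM→Leclerc+Greco, Mon-PM→Gallo, Tue-AM→Ivanova+Greco, Tue-PM→Wu, Wed-AM→Gallo, Wed-PM→Leclerc, Thu-AM→Wu, Thu-PM→Ivanova, Fri-AM→Ivanova, Fri-PM→Gallo.
Total: 150 + 190 + 130 + 170 + 190 + 200 + 130 + 150 + 200 + 170 + 170 + 130 = €1980.

€1980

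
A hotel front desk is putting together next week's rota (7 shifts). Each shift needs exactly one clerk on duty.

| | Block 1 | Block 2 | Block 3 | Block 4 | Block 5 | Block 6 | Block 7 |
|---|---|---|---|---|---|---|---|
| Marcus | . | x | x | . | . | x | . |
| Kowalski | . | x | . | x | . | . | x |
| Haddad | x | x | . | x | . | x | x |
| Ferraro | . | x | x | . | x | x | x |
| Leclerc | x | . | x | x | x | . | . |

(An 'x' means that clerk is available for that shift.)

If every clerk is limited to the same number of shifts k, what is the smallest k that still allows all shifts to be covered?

2

With 5 clerks and 7 worker-slots to fill, someone must work at least ⌈7/5⌉ = 2 shifts, so k ≥ 2.
k = 2 works: Block 1→Haddad, Block 2→Haddad, Block 3→Marcus, Block 4→Kowalski, Block 5→Ferraro, Block 6→Marcus, Block 7→Kowalski.
Loads: Marcus 2, Kowalski 2, Haddad 2, Ferraro 1, Leclerc 0 — all ≤ 2.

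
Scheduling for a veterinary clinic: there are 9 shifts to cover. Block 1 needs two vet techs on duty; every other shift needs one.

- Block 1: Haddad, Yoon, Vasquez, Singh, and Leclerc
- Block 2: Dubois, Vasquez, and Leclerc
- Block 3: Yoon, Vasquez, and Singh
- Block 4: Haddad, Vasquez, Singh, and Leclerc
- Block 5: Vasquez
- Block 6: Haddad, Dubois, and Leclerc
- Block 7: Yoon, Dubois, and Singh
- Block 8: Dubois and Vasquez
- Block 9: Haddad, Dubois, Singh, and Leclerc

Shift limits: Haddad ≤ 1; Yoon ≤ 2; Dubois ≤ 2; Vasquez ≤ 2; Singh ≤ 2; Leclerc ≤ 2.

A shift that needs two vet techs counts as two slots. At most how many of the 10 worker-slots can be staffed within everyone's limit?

Total capacity across all vet techs is 1+2+2+2+2+2 = 11, and 10 slots are needed, so at most 10 can be filled.
An assignment achieving 10: Block 1→Singh+Leclerc, Block 2→Dubois, Block 3→Yoon, Block 4→Vasquez, Block 5→Vasquez, Block 6→Haddad, Block 7→Yoon, Block 8→Dubois, Block 9→Singh.
Loads: Haddad 1/1, Yoon 2/2, Dubois 2/2, Vasquez 2/2, Singh 2/2, Leclerc 1/2.

10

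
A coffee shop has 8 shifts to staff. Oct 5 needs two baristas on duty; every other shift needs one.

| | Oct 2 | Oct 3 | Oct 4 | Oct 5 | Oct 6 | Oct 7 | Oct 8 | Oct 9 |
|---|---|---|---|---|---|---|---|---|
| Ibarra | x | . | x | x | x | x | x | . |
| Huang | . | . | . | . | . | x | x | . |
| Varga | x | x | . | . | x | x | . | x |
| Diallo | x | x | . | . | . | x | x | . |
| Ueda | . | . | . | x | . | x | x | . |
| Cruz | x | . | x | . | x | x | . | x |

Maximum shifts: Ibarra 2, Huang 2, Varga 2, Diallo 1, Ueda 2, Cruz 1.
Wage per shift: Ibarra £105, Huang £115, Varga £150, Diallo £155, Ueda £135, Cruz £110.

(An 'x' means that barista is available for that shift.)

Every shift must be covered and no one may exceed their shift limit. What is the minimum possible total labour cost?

£1140

Oct 5 can only be covered by Ibarra and Ueda, so that assignment is forced.
Picking the cheapest available barista for each shift independently would cost £1025, but that ignores the shift limits.
An optimal schedule: Oct 2→Diallo, Oct 3→Varga, Oct 4→Ibarra, Oct 5→Ibarra+Ueda, Oct 6→Cruz, Oct 7→Huang, Oct 8→Huang, Oct 9→Varga.
Total: 155 + 150 + 105 + 105 + 135 + 110 + 115 + 115 + 150 = £1140.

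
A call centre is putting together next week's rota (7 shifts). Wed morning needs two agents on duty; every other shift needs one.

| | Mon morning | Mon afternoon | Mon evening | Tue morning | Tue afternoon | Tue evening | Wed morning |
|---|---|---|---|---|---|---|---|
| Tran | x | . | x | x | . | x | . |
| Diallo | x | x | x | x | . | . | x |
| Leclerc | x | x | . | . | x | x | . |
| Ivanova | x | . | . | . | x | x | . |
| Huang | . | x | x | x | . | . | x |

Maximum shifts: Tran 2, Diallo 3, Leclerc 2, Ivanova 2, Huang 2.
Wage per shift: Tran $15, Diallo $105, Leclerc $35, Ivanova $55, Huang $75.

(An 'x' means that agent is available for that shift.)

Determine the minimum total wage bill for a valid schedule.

$390

Wed morning can only be covered by Diallo and Huang, so that assignment is forced.
Picking the cheapest available agent for each shift independently would cost $310, but that ignores the shift limits.
An optimal schedule: Mon morning→Ivanova, Mon afternoon→Leclerc, Mon evening→Tran, Tue morning→Tran, Tue afternoon→Leclerc, Tue evening→Ivanova, Wed morning→Huang+Diallo.
Total: 55 + 35 + 15 + 15 + 35 + 55 + 75 + 105 = $390.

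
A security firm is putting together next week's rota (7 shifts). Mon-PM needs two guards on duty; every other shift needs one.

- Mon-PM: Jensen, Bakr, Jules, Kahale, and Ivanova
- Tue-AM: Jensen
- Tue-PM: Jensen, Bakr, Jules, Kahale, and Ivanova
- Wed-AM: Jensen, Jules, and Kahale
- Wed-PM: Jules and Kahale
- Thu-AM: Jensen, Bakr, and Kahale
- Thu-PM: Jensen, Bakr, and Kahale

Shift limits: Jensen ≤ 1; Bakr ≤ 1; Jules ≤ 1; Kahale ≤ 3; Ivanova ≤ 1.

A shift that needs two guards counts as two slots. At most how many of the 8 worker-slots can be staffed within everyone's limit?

Total capacity across all guards is 1+1+1+3+1 = 7, and 8 slots are needed, so at most 7 can be filled.
An assignment achieving 7: Mon-PM→Kahale+Ivanova, Tue-AM→Jensen, Wed-AM→Kahale, Wed-PM→Jules, Thu-AM→Bakr, Thu-PM→Kahale.
Loads: Jensen 1/1, Bakr 1/1, Jules 1/1, Kahale 3/3, Ivanova 1/1.

7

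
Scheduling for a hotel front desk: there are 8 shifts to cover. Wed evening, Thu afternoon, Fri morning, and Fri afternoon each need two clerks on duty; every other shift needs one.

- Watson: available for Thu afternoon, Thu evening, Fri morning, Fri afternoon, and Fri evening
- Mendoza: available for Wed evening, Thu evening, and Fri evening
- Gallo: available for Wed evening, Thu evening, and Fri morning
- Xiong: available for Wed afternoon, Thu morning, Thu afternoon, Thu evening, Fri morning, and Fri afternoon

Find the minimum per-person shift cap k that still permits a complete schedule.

4

With 4 clerks and 12 worker-slots to fill, someone must work at least ⌈12/4⌉ = 3 shifts, so k ≥ 3.
k = 3 fails: Shifts {Wed afternoon, Thu morning, Thu afternoon, Fri afternoon} need 6 worker-slots in total, but the clerks available for any of those shifts (Watson and Xiong) can supply at most 5 among them. So no valid schedule exists.
k = 4 works: Wed afternoon→Xiong, Wed evening→Mendoza+Gallo, Thu morning→Xiong, Thu afternoon→Watson+Xiong, Thu evening→Mendoza, Fri morning→Watson+Gallo, Fri afternoon→Watson+Xiong, Fri evening→Watson.
Loads: Watson 4, Mendoza 2, Gallo 2, Xiong 4 — all ≤ 4.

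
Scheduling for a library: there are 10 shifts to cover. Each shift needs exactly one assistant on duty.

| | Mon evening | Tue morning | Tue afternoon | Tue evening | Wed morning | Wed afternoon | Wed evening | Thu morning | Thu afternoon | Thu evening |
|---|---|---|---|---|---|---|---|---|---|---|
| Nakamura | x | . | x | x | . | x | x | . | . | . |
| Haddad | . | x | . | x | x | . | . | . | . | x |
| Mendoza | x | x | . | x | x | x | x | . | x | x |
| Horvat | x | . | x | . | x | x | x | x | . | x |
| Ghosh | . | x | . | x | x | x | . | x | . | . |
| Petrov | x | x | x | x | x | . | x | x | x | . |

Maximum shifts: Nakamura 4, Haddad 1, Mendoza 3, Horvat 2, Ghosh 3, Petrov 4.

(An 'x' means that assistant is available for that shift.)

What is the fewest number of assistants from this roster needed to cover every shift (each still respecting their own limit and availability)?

3

10 slots to fill and no one can take more than 4, so at least ⌈10/4⌉ = 3 assistants are needed.
Nakamura, Mendoza, and Ghosh alone can cover everything: Mon evening→Nakamura, Tue morning→Mendoza, Tue afternoon→Nakamura, Tue evening→Nakamura, Wed morning→Ghosh, Wed afternoon→Ghosh, Wed evening→Nakamura, Thu morning→Ghosh, Thu afternoon→Mendoza, Thu evening→Mendoza.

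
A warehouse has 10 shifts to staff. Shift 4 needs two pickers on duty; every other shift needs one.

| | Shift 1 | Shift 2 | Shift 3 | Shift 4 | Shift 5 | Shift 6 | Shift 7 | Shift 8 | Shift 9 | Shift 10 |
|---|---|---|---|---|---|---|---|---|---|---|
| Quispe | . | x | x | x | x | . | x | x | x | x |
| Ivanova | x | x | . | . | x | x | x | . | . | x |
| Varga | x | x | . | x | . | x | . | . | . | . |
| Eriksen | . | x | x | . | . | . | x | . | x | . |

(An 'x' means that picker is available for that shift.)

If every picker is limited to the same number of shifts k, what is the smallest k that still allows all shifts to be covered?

With 4 pickers and 11 worker-slots to fill, someone must work at least ⌈11/4⌉ = 3 shifts, so k ≥ 3.
k = 3 works: Shift 1→Ivanova, Shift 2→Varga, Shift 3→Quispe, Shift 4→Quispe+Varga, Shift 5→Ivanova, Shift 6→Varga, Shift 7→Eriksen, Shift 8→Quispe, Shift 9→Eriksen, Shift 10→Ivanova.
Loads: Quispe 3, Ivanova 3, Varga 3, Eriksen 2 — all ≤ 3.

3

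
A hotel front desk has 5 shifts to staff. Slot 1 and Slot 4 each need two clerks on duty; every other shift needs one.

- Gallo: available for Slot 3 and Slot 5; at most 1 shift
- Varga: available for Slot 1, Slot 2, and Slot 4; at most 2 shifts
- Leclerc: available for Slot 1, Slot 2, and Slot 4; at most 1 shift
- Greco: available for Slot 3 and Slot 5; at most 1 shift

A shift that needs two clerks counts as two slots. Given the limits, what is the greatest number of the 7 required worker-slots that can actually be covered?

5

Total capacity across all clerks is 1+2+1+1 = 5, and 7 slots are needed, so at most 5 can be filled.
An assignment achieving 5: Slot 1→Varga+Leclerc, Slot 2→Varga, Slot 3→Gallo, Slot 5→Greco.
Loads: Gallo 1/1, Varga 2/2, Leclerc 1/1, Greco 1/1.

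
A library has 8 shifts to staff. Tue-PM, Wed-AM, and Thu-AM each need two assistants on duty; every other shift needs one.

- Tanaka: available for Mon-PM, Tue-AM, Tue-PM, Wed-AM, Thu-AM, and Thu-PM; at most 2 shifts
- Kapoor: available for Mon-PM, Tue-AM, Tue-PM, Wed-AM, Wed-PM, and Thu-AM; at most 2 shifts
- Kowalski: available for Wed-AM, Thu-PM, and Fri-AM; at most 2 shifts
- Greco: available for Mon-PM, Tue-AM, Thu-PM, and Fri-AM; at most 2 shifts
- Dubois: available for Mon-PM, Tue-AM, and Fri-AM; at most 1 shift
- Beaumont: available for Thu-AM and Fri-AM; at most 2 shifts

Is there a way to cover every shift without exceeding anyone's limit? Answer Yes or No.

No

Total capacity is 11 and 11 slots are needed, so capacity alone doesn't rule it out.
Shifts {Tue-PM, Wed-AM, Wed-PM, Thu-AM} need 7 worker-slots in total, but the assistants available for any of those shifts (Tanaka, Kapoor, Kowalski, and Beaumont) can supply at most 6 among them. So no valid schedule exists.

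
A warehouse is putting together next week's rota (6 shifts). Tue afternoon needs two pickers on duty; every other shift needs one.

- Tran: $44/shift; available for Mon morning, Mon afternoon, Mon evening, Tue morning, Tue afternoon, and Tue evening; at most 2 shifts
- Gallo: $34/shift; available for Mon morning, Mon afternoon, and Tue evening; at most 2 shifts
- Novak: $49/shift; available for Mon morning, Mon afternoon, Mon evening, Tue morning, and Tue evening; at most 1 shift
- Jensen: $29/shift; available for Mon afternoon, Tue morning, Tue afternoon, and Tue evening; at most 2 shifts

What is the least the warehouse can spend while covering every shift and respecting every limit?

$263

Tue afternoon can only be covered by Tran and Jensen, so that assignment is forced.
Picking the cheapest available picker for each shift independently would cost $238, but that ignores the shift limits.
An optimal schedule: Mon morning→Gallo, Mon afternoon→Gallo, Mon evening→Tran, Tue morning→Novak, Tue afternoon→Tran+Jensen, Tue evening→Jensen.
Total: 34 + 34 + 44 + 49 + 44 + 29 + 29 = $263.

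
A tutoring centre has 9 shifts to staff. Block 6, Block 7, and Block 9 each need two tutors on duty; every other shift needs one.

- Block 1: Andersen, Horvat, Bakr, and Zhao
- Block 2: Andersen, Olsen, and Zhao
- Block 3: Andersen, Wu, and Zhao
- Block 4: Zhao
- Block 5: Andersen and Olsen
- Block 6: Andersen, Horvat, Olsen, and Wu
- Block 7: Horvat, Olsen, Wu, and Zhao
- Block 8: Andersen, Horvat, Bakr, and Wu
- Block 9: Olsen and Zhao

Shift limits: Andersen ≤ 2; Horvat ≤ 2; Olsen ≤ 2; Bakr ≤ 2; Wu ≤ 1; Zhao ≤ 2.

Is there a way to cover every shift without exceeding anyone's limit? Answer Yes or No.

No

Total capacity is 2+2+2+2+1+2 = 11 but 12 worker-slots are needed — infeasible.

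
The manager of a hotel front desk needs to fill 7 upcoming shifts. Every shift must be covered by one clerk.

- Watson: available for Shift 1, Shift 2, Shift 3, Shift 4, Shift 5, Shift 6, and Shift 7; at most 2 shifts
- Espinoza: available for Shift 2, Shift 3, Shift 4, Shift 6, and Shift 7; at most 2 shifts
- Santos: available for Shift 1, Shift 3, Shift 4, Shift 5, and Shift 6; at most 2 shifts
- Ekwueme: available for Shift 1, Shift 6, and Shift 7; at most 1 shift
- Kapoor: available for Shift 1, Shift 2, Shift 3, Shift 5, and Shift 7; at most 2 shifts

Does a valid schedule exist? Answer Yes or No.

Yes

One valid schedule: Shift 1→Santos, Shift 2→Watson, Shift 3→Espinoza, Shift 4→Watson, Shift 5→Santos, Shift 6→Espinoza, Shift 7→Ekwueme.
Loads: Watson 2/2, Espinoza 2/2, Santos 2/2, Ekwueme 1/1, Kapoor 0/2 — all within limits.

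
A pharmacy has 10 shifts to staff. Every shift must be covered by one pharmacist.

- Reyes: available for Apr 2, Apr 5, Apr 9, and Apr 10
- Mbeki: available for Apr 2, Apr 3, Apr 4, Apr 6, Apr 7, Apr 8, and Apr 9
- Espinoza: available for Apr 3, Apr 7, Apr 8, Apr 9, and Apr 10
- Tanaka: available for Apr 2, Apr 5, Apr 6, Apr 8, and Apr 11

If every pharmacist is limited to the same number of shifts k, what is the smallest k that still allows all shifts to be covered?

With 4 pharmacists and 10 worker-slots to fill, someone must work at least ⌈10/4⌉ = 3 shifts, so k ≥ 3.
k = 3 works: Apr 2→Reyes, Apr 3→Mbeki, Apr 4→Mbeki, Apr 5→Reyes, Apr 6→Mbeki, Apr 7→Espinoza, Apr 8→Espinoza, Apr 9→Espinoza, Apr 10→Reyes, Apr 11→Tanaka.
Loads: Reyes 3, Mbeki 3, Espinoza 3, Tanaka 1 — all ≤ 3.

3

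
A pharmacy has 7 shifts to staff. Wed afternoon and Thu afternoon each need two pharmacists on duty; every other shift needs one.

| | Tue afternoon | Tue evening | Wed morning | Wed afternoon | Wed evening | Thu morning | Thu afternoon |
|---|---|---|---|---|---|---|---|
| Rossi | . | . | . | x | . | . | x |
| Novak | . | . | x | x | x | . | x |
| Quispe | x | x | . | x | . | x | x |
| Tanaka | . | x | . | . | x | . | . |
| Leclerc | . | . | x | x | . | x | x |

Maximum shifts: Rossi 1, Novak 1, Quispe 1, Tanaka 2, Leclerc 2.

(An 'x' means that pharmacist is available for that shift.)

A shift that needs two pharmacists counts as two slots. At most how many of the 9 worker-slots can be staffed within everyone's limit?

Total capacity across all pharmacists is 1+1+1+2+2 = 7, and 9 slots are needed, so at most 7 can be filled.
An assignment achieving 7: Tue afternoon→Quispe, Tue evening→Tanaka, Wed morning→Novak, Wed afternoon→Rossi+Leclerc, Wed evening→Tanaka, Thu morning→Leclerc.
Loads: Rossi 1/1, Novak 1/1, Quispe 1/1, Tanaka 2/2, Leclerc 2/2.

7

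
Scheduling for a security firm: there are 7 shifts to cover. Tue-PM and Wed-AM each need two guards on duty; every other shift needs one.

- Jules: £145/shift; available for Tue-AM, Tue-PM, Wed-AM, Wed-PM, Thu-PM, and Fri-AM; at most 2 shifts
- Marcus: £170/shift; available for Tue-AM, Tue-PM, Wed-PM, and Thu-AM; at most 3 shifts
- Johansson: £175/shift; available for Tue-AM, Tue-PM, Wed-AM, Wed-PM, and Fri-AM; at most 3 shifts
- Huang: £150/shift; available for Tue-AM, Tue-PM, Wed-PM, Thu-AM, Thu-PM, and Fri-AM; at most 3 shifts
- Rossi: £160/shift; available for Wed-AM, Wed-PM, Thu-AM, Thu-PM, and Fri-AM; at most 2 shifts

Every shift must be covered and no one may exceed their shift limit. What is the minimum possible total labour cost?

Picking the cheapest available guard for each shift independently would cost £1330, but that ignores the shift limits.
An optimal schedule: Tue-AM→Huang, Tue-PM→Huang+Marcus, Wed-AM→Jules+Rossi, Wed-PM→Marcus, Thu-AM→Huang, Thu-PM→Jules, Fri-AM→Rossi.
Total: 150 + 150 + 170 + 145 + 160 + 170 + 150 + 145 + 160 = £1400.

£1400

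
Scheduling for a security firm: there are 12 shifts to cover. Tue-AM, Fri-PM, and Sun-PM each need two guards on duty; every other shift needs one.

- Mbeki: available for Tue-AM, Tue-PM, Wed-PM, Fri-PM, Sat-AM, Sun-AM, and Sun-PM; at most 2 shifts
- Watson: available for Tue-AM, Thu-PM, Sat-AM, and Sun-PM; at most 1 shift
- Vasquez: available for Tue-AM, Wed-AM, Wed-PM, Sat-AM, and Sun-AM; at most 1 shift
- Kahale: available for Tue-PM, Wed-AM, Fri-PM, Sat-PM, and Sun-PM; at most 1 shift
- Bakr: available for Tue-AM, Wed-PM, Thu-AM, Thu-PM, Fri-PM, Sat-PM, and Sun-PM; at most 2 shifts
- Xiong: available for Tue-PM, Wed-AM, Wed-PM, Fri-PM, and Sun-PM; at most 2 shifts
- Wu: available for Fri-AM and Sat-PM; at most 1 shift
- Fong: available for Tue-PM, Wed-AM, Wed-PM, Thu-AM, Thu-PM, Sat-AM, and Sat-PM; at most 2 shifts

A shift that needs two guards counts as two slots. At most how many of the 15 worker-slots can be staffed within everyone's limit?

Total capacity across all guards is 2+1+1+1+2+2+1+2 = 12, and 15 slots are needed, so at most 12 can be filled.
An assignment achieving 12: Tue-AM→Mbeki+Vasquez, Tue-PM→Kahale, Wed-AM→Xiong, Thu-AM→Bakr, Thu-PM→Watson, Fri-AM→Wu, Fri-PM→Bakr+Xiong, Sat-AM→Fong, Sat-PM→Fong, Sun-AM→Mbeki.
Loads: Mbeki 2/2, Watson 1/1, Vasquez 1/1, Kahale 1/1, Bakr 2/2, Xiong 2/2, Wu 1/1, Fong 2/2.

12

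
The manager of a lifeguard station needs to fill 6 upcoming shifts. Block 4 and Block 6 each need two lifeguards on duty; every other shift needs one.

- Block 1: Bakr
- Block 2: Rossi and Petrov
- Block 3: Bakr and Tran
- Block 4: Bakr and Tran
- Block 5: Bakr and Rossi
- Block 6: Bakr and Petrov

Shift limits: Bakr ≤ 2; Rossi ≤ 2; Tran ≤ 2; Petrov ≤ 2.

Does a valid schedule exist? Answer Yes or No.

No

Total capacity is 8 and 8 slots are needed, so capacity alone doesn't rule it out.
Shifts {Block 1, Block 4, Block 6} need 5 worker-slots in total, but the lifeguards available for any of those shifts (Bakr, Tran, and Petrov) can supply at most 4 among them. So no valid schedule exists.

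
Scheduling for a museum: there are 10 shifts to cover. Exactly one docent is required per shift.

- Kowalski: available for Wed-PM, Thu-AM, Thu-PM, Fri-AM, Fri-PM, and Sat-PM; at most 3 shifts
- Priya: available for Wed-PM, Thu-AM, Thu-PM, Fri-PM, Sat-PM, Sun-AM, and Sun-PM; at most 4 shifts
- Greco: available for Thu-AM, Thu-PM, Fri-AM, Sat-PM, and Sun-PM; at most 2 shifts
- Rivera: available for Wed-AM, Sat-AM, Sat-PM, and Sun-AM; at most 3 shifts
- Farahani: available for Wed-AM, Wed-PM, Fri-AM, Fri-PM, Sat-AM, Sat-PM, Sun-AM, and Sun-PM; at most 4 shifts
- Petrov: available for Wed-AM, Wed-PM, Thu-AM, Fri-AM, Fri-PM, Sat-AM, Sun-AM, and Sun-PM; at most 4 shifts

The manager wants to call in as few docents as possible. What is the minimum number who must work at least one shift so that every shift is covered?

10 slots to fill and no one can take more than 4, so at least ⌈10/4⌉ = 3 docents are needed.
Kowalski, Priya, and Rivera alone can cover everything: Wed-AM→Rivera, Wed-PM→Kowalski, Thu-AM→Kowalski, Thu-PM→Priya, Fri-AM→Kowalski, Fri-PM→Priya, Sat-AM→Rivera, Sat-PM→Rivera, Sun-AM→Priya, Sun-PM→Priya.

3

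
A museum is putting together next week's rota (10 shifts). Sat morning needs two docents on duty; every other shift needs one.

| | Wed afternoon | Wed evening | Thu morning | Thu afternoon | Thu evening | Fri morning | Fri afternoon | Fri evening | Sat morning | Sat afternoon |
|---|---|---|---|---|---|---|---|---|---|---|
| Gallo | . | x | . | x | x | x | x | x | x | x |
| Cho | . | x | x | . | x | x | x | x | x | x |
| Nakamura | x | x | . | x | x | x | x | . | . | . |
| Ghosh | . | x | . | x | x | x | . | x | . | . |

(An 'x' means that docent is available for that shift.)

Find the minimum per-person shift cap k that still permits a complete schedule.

3

With 4 docents and 11 worker-slots to fill, someone must work at least ⌈11/4⌉ = 3 shifts, so k ≥ 3.
k = 3 works: Wed afternoon→Nakamura, Wed evening→Nakamura, Thu morning→Cho, Thu afternoon→Gallo, Thu evening→Nakamura, Fri morning→Ghosh, Fri afternoon→Cho, Fri evening→Ghosh, Sat morning→Gallo+Cho, Sat afternoon→Gallo.
Loads: Gallo 3, Cho 3, Nakamura 3, Ghosh 2 — all ≤ 3.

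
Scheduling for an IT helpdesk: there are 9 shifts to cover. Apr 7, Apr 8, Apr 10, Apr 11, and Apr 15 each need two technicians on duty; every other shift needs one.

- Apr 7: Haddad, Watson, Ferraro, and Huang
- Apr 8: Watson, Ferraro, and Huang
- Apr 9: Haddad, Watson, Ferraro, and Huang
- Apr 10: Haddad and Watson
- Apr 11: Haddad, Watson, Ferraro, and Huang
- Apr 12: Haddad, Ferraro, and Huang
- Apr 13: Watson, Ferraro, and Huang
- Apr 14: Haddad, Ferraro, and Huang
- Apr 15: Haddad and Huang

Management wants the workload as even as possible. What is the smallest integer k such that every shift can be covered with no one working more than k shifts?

With 4 technicians and 14 worker-slots to fill, someone must work at least ⌈14/4⌉ = 4 shifts, so k ≥ 4.
k = 4 works: Apr 7→Ferraro+Huang, Apr 8→Watson+Ferraro, Apr 9→Watson, Apr 10→Haddad+Watson, Apr 11→Ferraro+Huang, Apr 12→Haddad, Apr 13→Watson, Apr 14→Haddad, Apr 15→Haddad+Huang.
Loads: Haddad 4, Watson 4, Ferraro 3, Huang 3 — all ≤ 4.

4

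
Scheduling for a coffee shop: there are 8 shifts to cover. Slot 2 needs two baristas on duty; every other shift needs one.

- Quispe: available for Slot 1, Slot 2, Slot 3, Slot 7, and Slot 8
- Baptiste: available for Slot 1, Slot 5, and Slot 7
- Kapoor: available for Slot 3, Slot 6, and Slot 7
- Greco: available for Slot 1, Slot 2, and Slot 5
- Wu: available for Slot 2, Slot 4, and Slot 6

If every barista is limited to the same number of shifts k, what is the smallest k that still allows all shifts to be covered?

With 5 baristas and 9 worker-slots to fill, someone must work at least ⌈9/5⌉ = 2 shifts, so k ≥ 2.
k = 2 works: Slot 1→Baptiste, Slot 2→Greco+Wu, Slot 3→Quispe, Slot 4→Wu, Slot 5→Baptiste, Slot 6→Kapoor, Slot 7→Kapoor, Slot 8→Quispe.
Loads: Quispe 2, Baptiste 2, Kapoor 2, Greco 1, Wu 2 — all ≤ 2.

2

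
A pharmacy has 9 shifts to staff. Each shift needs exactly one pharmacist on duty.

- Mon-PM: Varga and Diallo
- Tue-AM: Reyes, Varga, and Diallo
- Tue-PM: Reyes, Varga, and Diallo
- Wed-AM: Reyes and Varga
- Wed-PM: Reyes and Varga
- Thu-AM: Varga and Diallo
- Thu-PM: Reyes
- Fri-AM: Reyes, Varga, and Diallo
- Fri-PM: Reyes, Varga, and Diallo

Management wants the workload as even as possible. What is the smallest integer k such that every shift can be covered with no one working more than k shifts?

3

With 3 pharmacists and 9 worker-slots to fill, someone must work at least ⌈9/3⌉ = 3 shifts, so k ≥ 3.
k = 3 works: Mon-PM→Varga, Tue-AM→Varga, Tue-PM→Diallo, Wed-AM→Reyes, Wed-PM→Reyes, Thu-AM→Varga, Thu-PM→Reyes, Fri-AM→Diallo, Fri-PM→Diallo.
Loads: Reyes 3, Varga 3, Diallo 3 — all ≤ 3.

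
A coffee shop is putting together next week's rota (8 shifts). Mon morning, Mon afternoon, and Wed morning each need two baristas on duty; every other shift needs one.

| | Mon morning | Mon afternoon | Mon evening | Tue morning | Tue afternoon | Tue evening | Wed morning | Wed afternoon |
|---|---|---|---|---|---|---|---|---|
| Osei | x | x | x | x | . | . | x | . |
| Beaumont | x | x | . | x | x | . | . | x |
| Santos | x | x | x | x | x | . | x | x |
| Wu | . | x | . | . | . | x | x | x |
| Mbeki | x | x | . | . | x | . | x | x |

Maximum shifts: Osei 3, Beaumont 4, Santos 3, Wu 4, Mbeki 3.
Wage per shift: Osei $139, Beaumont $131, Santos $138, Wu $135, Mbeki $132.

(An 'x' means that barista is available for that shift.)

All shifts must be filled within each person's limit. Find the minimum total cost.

$1463

Tue evening can only be covered by Wu, so that assignment is forced.
Picking the cheapest available barista for each shift independently would cost $1459, but that ignores the shift limits.
An optimal schedule: Mon morning→Beaumont+Mbeki, Mon afternoon→Mbeki+Wu, Mon evening→Santos, Tue morning→Beaumont, Tue afternoon→Beaumont, Tue evening→Wu, Wed morning→Mbeki+Wu, Wed afternoon→Beaumont.
Total: 131 + 132 + 132 + 135 + 138 + 131 + 131 + 135 + 132 + 135 + 131 = $1463.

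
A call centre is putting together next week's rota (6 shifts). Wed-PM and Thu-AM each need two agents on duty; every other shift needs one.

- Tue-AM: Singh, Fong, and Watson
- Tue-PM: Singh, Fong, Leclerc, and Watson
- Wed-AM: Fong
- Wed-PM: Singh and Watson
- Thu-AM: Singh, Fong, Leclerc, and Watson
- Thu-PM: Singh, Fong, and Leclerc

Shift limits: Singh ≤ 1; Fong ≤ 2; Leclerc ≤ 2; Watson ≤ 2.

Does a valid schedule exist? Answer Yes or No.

Total capacity is 1+2+2+2 = 7 but 8 worker-slots are needed — infeasible.

No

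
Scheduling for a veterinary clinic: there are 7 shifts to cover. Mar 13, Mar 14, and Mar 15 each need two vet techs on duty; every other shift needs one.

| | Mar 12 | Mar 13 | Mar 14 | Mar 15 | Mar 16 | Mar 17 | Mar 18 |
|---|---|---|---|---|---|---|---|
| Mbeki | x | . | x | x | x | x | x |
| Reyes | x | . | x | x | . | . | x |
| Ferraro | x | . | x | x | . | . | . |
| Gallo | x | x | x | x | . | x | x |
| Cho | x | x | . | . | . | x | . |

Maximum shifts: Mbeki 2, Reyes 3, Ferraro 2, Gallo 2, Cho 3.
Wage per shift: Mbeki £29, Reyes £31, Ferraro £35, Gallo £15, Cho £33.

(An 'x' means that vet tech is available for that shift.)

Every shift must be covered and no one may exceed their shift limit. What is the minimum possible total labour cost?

£280

Mar 13 can only be covered by Gallo and Cho, so that assignment is forced.
Mar 16 can only be covered by Mbeki, so that assignment is forced.
Picking the cheapest available vet tech for each shift independently would cost £210, but that ignores the shift limits.
An optimal schedule: Mar 12→Cho, Mar 13→Gallo+Cho, Mar 14→Gallo+Reyes, Mar 15→Mbeki+Reyes, Mar 16→Mbeki, Mar 17→Cho, Mar 18→Reyes.
Total: 33 + 15 + 33 + 15 + 31 + 29 + 31 + 29 + 33 + 31 = £280.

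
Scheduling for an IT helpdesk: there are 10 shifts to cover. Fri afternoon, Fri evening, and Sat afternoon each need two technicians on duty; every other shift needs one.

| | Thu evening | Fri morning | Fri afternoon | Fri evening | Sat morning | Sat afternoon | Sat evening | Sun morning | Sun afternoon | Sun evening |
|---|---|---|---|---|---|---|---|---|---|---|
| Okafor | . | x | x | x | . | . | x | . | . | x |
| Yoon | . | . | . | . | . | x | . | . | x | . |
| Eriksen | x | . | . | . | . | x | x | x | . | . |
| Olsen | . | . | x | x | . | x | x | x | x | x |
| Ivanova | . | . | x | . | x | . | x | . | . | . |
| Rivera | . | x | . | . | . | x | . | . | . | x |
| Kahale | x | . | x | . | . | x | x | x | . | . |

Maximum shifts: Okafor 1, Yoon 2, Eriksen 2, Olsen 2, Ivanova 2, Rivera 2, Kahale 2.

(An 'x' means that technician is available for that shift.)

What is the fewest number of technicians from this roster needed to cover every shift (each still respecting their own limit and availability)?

13 slots to fill and no one can take more than 2, so at least ⌈13/2⌉ = 7 technicians are needed.
Okafor, Yoon, Eriksen, Olsen, Ivanova, Rivera, and Kahale alone can cover everything: Thu evening→Eriksen, Fri morning→Rivera, Fri afternoon→Ivanova+Kahale, Fri evening→Okafor+Olsen, Sat morning→Ivanova, Sat afternoon→Yoon+Rivera, Sat evening→Kahale, Sun morning→Eriksen, Sun afternoon→Yoon, Sun evening→Olsen.

7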